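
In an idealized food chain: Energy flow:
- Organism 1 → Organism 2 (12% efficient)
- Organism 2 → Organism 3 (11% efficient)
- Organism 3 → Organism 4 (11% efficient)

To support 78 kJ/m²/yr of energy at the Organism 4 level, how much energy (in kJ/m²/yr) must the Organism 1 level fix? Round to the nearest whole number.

Cumulative transfer efficiency: 0.12 × 0.11 × 0.11 = 0.001452
Organism 1 energy = 78 / 0.001452 = 53719 kJ/m²/yr

53719 kJ/m²/yr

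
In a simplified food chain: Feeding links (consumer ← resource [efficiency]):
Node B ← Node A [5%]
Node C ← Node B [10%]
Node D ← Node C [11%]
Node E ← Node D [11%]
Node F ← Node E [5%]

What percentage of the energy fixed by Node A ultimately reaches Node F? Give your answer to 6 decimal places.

Product of link efficiencies: 0.05 × 0.1 × 0.11 × 0.11 × 0.05 = 0.000003025
As a percentage: 0.000003025 × 100 = 0.000303%

0.000303%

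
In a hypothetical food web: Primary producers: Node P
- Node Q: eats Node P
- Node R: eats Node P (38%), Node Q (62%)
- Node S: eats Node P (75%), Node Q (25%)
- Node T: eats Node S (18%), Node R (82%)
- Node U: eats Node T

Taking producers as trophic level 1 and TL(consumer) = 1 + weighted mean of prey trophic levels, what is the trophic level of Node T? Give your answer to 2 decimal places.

3.55

Node Q: 1 + 1 = 2
Node R: 1 + (0.38×1 + 0.62×2) = 2.62
Node S: 1 + (0.75×1 + 0.25×2) = 2.25
Node T: 1 + (0.18×2.25 + 0.82×2.62) = 3.5534
Node U: 1 + 3.5534 = 4.5534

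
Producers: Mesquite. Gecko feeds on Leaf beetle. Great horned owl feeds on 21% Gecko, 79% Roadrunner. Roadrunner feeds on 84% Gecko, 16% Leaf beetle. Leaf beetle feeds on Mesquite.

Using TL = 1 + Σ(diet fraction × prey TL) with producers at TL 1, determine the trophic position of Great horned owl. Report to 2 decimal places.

Leaf beetle: 1 + 1 = 2
Gecko: 1 + 2 = 3
Roadrunner: 1 + (0.84×3 + 0.16×2) = 3.84
Great horned owl: 1 + (0.21×3 + 0.79×3.84) = 4.6636

4.66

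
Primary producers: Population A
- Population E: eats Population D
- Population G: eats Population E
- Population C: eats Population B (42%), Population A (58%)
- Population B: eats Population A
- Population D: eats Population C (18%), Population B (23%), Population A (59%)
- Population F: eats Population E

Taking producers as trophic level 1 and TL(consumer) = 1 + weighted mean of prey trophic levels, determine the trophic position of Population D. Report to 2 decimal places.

Population B: 1 + 1 = 2
Population C: 1 + (0.42×2 + 0.58×1) = 2.42
Population D: 1 + (0.18×2.42 + 0.23×2 + 0.59×1) = 2.4856
Population E: 1 + 2.4856 = 3.4856
Population F: 1 + 3.4856 = 4.4856
Population G: 1 + 3.4856 = 4.4856

2.49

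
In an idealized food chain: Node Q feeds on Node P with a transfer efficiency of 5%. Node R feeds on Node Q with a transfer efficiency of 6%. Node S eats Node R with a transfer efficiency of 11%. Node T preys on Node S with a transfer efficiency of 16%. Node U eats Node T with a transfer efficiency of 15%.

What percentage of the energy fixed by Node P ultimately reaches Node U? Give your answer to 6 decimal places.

Product of link efficiencies: 0.05 × 0.06 × 0.11 × 0.16 × 0.15 = 0.00000792
As a percentage: 0.00000792 × 100 = 0.000792%

0.000792%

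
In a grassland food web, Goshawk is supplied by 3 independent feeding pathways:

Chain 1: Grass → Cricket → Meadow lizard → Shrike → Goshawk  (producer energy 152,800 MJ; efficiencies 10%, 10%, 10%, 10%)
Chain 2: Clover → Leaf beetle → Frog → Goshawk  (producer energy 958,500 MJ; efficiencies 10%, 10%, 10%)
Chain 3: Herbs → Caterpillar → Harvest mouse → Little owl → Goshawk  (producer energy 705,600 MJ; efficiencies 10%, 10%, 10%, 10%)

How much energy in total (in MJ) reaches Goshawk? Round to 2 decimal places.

Chain 1: 152800 × 0.1 × 0.1 × 0.1 × 0.1 = 15.28 MJ
Chain 2: 958500 × 0.1 × 0.1 × 0.1 = 958.5 MJ
Chain 3: 705600 × 0.1 × 0.1 × 0.1 × 0.1 = 70.56 MJ
Total at Goshawk: 15.28 + 958.5 + 70.56 = 1044.34 MJ

1044.34 MJ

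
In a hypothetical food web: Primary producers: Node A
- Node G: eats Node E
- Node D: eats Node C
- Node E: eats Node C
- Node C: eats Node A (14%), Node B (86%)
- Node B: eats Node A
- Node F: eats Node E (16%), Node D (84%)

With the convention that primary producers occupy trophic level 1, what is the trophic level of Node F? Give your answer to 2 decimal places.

4.86

Node B: 1 + 1 = 2
Node C: 1 + (0.14×1 + 0.86×2) = 2.86
Node D: 1 + 2.86 = 3.86
Node E: 1 + 2.86 = 3.86
Node F: 1 + (0.16×3.86 + 0.84×3.86) = 4.86
Node G: 1 + 3.86 = 4.86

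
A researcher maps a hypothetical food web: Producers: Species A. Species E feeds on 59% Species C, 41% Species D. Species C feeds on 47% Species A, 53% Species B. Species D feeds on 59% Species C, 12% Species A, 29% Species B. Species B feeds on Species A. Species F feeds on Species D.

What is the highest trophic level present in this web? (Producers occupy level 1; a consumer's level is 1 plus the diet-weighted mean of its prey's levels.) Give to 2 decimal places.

Species B: 1 + 1 = 2
Species C: 1 + (0.47×1 + 0.53×2) = 2.53
Species D: 1 + (0.59×2.53 + 0.12×1 + 0.29×2) = 3.1927
Species E: 1 + (0.59×2.53 + 0.41×3.1927) = 3.801707
Species F: 1 + 3.1927 = 4.1927

4.19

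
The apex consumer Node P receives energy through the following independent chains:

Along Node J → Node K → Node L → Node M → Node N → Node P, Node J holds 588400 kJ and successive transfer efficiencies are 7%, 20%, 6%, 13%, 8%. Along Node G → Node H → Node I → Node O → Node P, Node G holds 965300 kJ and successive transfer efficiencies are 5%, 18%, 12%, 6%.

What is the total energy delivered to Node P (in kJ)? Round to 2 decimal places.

Via Node J: 588400 × 0.07 × 0.2 × 0.06 × 0.13 × 0.08 = 5.1402624 kJ
Via Node G: 965300 × 0.05 × 0.18 × 0.12 × 0.06 = 62.55144 kJ
Total at Node P: 5.1402624 + 62.55144 = 67.6917024 kJ

67.69 kJ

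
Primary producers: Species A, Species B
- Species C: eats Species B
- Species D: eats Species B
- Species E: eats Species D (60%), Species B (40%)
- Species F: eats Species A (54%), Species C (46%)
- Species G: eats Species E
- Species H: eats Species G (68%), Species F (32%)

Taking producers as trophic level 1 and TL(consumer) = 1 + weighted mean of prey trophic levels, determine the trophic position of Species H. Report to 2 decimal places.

Species C: 1 + 1 = 2
Species D: 1 + 1 = 2
Species E: 1 + (0.6×2 + 0.4×1) = 2.6
Species F: 1 + (0.54×1 + 0.46×2) = 2.46
Species G: 1 + 2.6 = 3.6
Species H: 1 + (0.68×3.6 + 0.32×2.46) = 4.2352

4.24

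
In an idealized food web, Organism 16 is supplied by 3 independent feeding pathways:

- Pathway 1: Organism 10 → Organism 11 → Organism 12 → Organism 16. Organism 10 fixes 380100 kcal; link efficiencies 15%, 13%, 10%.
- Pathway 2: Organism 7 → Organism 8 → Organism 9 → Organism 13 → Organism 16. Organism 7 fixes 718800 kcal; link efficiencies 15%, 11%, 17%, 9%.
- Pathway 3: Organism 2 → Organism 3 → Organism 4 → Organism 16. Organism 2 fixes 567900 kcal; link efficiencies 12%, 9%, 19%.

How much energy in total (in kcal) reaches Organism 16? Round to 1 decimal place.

Pathway 1: 380100 × 0.15 × 0.13 × 0.1 = 741.195 kcal
Pathway 2: 718800 × 0.15 × 0.11 × 0.17 × 0.09 = 181.46106 kcal
Pathway 3: 567900 × 0.12 × 0.09 × 0.19 = 1165.3308 kcal
Total at Organism 16: 741.195 + 181.46106 + 1165.3308 = 2087.98686 kcal

2088.0 kcal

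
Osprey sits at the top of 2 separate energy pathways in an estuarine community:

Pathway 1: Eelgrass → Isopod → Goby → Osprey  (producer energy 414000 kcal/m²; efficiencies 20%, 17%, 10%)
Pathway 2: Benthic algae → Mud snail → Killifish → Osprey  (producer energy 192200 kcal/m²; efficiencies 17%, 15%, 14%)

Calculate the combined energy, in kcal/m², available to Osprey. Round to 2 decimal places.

Pathway 1: 414000 × 0.2 × 0.17 × 0.1 = 1407.6 kcal/m²
Pathway 2: 192200 × 0.17 × 0.15 × 0.14 = 686.154 kcal/m²
Total at Osprey: 1407.6 + 686.154 = 2093.754 kcal/m²

2093.75 kcal/m²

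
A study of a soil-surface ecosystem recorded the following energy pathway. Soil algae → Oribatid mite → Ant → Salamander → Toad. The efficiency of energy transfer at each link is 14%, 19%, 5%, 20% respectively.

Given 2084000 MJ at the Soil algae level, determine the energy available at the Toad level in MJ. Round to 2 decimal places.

554.34 MJ

Oribatid mite: 2084000 × 0.14 = 291760 MJ
Ant: 291760 × 0.19 = 55434.4 MJ
Salamander: 55434.4 × 0.05 = 2771.72 MJ
Toad: 2771.72 × 0.2 = 554.344 MJ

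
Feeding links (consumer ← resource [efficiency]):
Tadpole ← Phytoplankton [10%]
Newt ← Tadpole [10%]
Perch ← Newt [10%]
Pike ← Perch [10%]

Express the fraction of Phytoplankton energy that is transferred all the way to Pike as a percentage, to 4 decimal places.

Product of link efficiencies: 0.1 × 0.1 × 0.1 × 0.1 = 0.0001
As a percentage: 0.0001 × 100 = 0.0100%

0.0100%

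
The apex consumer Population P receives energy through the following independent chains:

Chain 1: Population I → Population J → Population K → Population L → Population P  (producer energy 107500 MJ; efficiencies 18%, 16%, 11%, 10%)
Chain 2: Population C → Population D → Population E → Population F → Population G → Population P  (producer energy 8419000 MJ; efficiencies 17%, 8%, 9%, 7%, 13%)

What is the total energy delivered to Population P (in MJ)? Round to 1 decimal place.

127.8 MJ

Chain 1: 107500 × 0.18 × 0.16 × 0.11 × 0.1 = 34.056 MJ
Chain 2: 8419000 × 0.17 × 0.08 × 0.09 × 0.07 × 0.13 = 93.7741896 MJ
Total at Population P: 34.056 + 93.7741896 = 127.8301896 MJ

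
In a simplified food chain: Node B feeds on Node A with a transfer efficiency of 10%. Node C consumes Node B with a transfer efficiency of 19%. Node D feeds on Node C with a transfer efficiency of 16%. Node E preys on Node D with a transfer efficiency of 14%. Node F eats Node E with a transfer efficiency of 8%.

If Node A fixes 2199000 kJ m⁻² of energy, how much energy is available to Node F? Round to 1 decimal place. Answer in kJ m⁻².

74.9 kJ m⁻²

Node B: 2199000 × 0.1 = 219900 kJ m⁻²
Node C: 219900 × 0.19 = 41781 kJ m⁻²
Node D: 41781 × 0.16 = 6684.96 kJ m⁻²
Node E: 6684.96 × 0.14 = 935.8944 kJ m⁻²
Node F: 935.8944 × 0.08 = 74.871552 kJ m⁻²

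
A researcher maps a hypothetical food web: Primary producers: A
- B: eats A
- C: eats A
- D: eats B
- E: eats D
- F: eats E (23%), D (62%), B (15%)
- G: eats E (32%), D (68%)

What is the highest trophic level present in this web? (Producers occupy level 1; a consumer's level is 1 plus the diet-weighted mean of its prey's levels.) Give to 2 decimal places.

4.32

B: 1 + 1 = 2
C: 1 + 1 = 2
D: 1 + 2 = 3
E: 1 + 3 = 4
F: 1 + (0.23×4 + 0.62×3 + 0.15×2) = 4.08
G: 1 + (0.32×4 + 0.68×3) = 4.32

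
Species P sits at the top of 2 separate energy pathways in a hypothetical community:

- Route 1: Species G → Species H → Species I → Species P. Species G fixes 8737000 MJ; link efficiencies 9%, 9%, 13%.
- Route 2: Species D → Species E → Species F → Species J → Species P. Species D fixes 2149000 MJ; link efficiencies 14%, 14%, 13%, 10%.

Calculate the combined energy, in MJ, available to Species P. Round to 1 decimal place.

9747.6 MJ

Route 1: 8737000 × 0.09 × 0.09 × 0.13 = 9200.061 MJ
Route 2: 2149000 × 0.14 × 0.14 × 0.13 × 0.1 = 547.5652 MJ
Total at Species P: 9200.061 + 547.5652 = 9747.6262 MJ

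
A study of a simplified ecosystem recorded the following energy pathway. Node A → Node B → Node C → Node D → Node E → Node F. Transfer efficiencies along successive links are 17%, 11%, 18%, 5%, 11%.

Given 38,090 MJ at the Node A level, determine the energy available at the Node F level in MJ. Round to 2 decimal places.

Node B: 38090 × 0.17 = 6475.3 MJ
Node C: 6475.3 × 0.11 = 712.283 MJ
Node D: 712.283 × 0.18 = 128.21094 MJ
Node E: 128.21094 × 0.05 = 6.410547 MJ
Node F: 6.410547 × 0.11 = 0.70516017 MJ

0.71 MJ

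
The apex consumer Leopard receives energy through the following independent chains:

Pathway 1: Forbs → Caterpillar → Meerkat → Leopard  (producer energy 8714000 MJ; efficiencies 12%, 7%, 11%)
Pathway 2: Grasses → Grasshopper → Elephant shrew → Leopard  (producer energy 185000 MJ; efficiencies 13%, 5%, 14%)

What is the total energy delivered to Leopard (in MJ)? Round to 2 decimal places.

8220.09 MJ

Pathway 1: 8714000 × 0.12 × 0.07 × 0.11 = 8051.736 MJ
Pathway 2: 185000 × 0.13 × 0.05 × 0.14 = 168.35 MJ
Total at Leopard: 8051.736 + 168.35 = 8220.086 MJ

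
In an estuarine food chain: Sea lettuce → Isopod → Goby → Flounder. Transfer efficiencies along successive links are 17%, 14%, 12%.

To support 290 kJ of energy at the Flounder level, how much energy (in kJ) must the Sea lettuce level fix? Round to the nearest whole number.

101541 kJ

Cumulative transfer efficiency: 0.17 × 0.14 × 0.12 = 0.002856
Sea lettuce energy = 290 / 0.002856 = 101541 kJ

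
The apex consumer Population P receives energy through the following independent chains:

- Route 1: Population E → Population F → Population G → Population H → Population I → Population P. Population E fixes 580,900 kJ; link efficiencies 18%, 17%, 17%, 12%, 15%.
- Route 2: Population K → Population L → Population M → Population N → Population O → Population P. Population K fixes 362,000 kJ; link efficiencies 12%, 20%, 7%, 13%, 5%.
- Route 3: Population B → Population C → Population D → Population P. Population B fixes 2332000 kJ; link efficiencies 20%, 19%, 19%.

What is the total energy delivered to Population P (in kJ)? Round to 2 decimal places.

16895.39 kJ

Route 1: 580900 × 0.18 × 0.17 × 0.17 × 0.12 × 0.15 = 54.3931524 kJ
Route 2: 362000 × 0.12 × 0.2 × 0.07 × 0.13 × 0.05 = 3.95304 kJ
Route 3: 2332000 × 0.2 × 0.19 × 0.19 = 16837.04 kJ
Total at Population P: 54.3931524 + 3.95304 + 16837.04 = 16895.3861924 kJ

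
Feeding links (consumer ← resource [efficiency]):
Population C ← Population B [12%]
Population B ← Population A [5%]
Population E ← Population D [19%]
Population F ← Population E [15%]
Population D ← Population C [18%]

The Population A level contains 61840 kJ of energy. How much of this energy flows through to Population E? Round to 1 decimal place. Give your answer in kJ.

12.7 kJ

Population B: 61840 × 0.05 = 3092 kJ
Population C: 3092 × 0.12 = 371.04 kJ
Population D: 371.04 × 0.18 = 66.7872 kJ
Population E: 66.7872 × 0.19 = 12.689568 kJ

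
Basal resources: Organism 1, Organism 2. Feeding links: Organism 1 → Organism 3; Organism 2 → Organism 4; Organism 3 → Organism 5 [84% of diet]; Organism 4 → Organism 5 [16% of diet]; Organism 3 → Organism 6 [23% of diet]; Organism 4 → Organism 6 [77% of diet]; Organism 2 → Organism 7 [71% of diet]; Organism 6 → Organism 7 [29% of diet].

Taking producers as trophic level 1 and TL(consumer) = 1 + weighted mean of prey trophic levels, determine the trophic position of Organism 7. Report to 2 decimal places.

Organism 3: 1 + 1 = 2
Organism 4: 1 + 1 = 2
Organism 5: 1 + (0.84×2 + 0.16×2) = 3
Organism 6: 1 + (0.23×2 + 0.77×2) = 3
Organism 7: 1 + (0.71×1 + 0.29×3) = 2.58

2.58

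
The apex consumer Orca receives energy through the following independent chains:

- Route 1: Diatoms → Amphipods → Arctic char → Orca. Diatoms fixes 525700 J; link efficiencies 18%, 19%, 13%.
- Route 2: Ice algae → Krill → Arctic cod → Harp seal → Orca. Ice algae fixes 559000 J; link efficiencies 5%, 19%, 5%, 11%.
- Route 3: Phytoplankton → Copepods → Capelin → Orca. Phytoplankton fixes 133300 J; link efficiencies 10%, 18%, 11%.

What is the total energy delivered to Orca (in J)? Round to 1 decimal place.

Route 1: 525700 × 0.18 × 0.19 × 0.13 = 2337.2622 J
Route 2: 559000 × 0.05 × 0.19 × 0.05 × 0.11 = 29.20775 J
Route 3: 133300 × 0.1 × 0.18 × 0.11 = 263.934 J
Total at Orca: 2337.2622 + 29.20775 + 263.934 = 2630.40395 J

2630.4 J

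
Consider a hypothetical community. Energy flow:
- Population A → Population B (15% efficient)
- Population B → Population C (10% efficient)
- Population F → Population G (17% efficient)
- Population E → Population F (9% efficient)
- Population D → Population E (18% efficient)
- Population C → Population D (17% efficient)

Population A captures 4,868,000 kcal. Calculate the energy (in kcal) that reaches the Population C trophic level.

Population B: 4868000 × 0.15 = 730200 kcal
Population C: 730200 × 0.1 = 73020 kcal

73020 kcal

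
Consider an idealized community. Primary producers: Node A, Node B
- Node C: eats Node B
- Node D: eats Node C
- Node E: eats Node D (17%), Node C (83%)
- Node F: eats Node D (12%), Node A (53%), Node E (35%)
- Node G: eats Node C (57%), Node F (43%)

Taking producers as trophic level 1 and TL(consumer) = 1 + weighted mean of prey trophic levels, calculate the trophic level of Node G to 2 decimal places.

3.43

Node C: 1 + 1 = 2
Node D: 1 + 2 = 3
Node E: 1 + (0.17×3 + 0.83×2) = 3.17
Node F: 1 + (0.12×3 + 0.53×1 + 0.35×3.17) = 2.9995
Node G: 1 + (0.57×2 + 0.43×2.9995) = 3.429785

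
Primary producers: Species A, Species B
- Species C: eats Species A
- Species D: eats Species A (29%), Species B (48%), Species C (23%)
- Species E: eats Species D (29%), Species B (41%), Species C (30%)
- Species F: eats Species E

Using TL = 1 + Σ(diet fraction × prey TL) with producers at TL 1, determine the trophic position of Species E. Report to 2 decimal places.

Species C: 1 + 1 = 2
Species D: 1 + (0.29×1 + 0.48×1 + 0.23×2) = 2.23
Species E: 1 + (0.29×2.23 + 0.41×1 + 0.3×2) = 2.6567
Species F: 1 + 2.6567 = 3.6567

2.66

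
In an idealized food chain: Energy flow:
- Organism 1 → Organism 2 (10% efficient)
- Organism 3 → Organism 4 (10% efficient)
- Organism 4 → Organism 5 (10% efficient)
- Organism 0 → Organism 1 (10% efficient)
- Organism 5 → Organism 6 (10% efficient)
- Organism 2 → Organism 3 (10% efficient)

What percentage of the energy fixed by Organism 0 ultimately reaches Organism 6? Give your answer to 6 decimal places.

Product of link efficiencies: 0.1 × 0.1 × 0.1 × 0.1 × 0.1 × 0.1 = 0.000001
As a percentage: 0.000001 × 100 = 0.000100%

0.000100%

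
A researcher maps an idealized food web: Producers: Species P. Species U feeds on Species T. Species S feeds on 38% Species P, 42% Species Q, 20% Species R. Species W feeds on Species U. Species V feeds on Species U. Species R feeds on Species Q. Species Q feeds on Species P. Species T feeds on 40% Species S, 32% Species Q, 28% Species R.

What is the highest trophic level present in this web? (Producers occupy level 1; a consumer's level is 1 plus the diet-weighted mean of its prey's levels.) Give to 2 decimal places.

Species Q: 1 + 1 = 2
Species R: 1 + 2 = 3
Species S: 1 + (0.38×1 + 0.42×2 + 0.2×3) = 2.82
Species T: 1 + (0.4×2.82 + 0.32×2 + 0.28×3) = 3.608
Species U: 1 + 3.608 = 4.608
Species V: 1 + 4.608 = 5.608
Species W: 1 + 4.608 = 5.608

5.61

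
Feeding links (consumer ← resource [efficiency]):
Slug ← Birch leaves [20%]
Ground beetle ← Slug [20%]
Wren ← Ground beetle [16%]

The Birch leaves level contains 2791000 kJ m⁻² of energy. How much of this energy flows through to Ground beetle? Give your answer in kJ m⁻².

111640 kJ m⁻²

Slug: 2791000 × 0.2 = 558200 kJ m⁻²
Ground beetle: 558200 × 0.2 = 111640 kJ m⁻²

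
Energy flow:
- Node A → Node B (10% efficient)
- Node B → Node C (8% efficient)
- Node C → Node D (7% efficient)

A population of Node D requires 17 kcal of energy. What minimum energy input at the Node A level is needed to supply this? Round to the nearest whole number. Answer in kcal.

30357 kcal

Cumulative transfer efficiency: 0.1 × 0.08 × 0.07 = 0.00056
Node A energy = 17 / 0.00056 = 30357 kcal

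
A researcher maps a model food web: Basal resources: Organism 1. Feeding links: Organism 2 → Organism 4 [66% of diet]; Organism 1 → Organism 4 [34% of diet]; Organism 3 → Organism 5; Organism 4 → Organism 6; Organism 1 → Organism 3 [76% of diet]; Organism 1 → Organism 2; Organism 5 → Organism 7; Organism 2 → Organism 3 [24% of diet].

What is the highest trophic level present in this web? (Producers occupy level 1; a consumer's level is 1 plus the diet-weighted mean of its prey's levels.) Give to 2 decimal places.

Organism 2: 1 + 1 = 2
Organism 3: 1 + (0.24×2 + 0.76×1) = 2.24
Organism 4: 1 + (0.34×1 + 0.66×2) = 2.66
Organism 5: 1 + 2.24 = 3.24
Organism 6: 1 + 2.66 = 3.66
Organism 7: 1 + 3.24 = 4.24

4.24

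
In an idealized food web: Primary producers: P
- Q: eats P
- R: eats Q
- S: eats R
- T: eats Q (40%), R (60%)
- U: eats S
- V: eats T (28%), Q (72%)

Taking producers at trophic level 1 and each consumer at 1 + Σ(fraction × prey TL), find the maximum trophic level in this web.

Q: 1 + 1 = 2
R: 1 + 2 = 3
S: 1 + 3 = 4
T: 1 + (0.4×2 + 0.6×3) = 3.6
U: 1 + 4 = 5
V: 1 + (0.28×3.6 + 0.72×2) = 3.448

5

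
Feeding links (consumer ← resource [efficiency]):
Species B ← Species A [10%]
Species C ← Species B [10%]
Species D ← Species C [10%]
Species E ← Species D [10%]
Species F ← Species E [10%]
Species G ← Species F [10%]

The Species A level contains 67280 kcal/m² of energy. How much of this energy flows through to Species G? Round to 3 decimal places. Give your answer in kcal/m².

Species B: 67280 × 0.1 = 6728 kcal/m²
Species C: 6728 × 0.1 = 672.8 kcal/m²
Species D: 672.8 × 0.1 = 67.28 kcal/m²
Species E: 67.28 × 0.1 = 6.728 kcal/m²
Species F: 6.728 × 0.1 = 0.6728 kcal/m²
Species G: 0.6728 × 0.1 = 0.06728 kcal/m²

0.067 kcal/m²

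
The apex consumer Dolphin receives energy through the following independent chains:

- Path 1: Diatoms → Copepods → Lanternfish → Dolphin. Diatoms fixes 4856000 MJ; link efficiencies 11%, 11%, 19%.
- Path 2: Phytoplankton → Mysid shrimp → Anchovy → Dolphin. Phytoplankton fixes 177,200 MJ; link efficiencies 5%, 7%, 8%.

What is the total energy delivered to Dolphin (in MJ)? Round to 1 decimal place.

11213.6 MJ

Path 1: 4856000 × 0.11 × 0.11 × 0.19 = 11163.944 MJ
Path 2: 177200 × 0.05 × 0.07 × 0.08 = 49.616 MJ
Total at Dolphin: 11163.944 + 49.616 = 11213.56 MJ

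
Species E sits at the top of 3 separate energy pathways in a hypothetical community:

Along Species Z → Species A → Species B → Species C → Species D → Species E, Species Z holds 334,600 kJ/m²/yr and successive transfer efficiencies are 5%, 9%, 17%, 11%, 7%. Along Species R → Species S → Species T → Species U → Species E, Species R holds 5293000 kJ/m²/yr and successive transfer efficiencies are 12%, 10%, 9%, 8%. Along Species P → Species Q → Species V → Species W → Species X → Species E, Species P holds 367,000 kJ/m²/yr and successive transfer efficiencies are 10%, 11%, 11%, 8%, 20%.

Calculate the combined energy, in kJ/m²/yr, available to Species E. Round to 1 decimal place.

466.4 kJ/m²/yr

Via Species Z: 334600 × 0.05 × 0.09 × 0.17 × 0.11 × 0.07 = 1.9709613 kJ/m²/yr
Via Species R: 5293000 × 0.12 × 0.1 × 0.09 × 0.08 = 457.3152 kJ/m²/yr
Via Species P: 367000 × 0.1 × 0.11 × 0.11 × 0.08 × 0.2 = 7.10512 kJ/m²/yr
Total at Species E: 1.9709613 + 457.3152 + 7.10512 = 466.3912813 kJ/m²/yr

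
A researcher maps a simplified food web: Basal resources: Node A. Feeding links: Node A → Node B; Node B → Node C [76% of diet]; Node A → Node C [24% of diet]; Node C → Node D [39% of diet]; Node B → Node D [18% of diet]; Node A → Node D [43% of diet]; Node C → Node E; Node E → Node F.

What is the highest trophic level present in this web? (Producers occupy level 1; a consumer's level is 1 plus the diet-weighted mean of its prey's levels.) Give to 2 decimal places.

Node B: 1 + 1 = 2
Node C: 1 + (0.76×2 + 0.24×1) = 2.76
Node D: 1 + (0.39×2.76 + 0.18×2 + 0.43×1) = 2.8664
Node E: 1 + 2.76 = 3.76
Node F: 1 + 3.76 = 4.76

4.76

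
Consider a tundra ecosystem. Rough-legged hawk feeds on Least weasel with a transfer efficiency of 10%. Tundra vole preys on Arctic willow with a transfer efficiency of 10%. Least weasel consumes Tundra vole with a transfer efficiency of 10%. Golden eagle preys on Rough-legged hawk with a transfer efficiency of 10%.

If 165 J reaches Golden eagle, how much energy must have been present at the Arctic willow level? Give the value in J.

Cumulative transfer efficiency: 0.1 × 0.1 × 0.1 × 0.1 = 0.0001
Arctic willow energy = 165 / 0.0001 = 1650000 J

1650000 J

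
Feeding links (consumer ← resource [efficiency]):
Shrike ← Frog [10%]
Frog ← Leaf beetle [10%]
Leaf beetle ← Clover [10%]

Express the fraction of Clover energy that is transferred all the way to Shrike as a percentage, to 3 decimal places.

Product of link efficiencies: 0.1 × 0.1 × 0.1 = 0.001
As a percentage: 0.001 × 100 = 0.100%

0.100%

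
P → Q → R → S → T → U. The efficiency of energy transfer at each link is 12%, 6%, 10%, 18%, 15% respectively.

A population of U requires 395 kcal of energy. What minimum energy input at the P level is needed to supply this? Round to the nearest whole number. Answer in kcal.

20318930 kcal

Cumulative transfer efficiency: 0.12 × 0.06 × 0.1 × 0.18 × 0.15 = 0.00001944
P energy = 395 / 0.00001944 = 20318930 kcal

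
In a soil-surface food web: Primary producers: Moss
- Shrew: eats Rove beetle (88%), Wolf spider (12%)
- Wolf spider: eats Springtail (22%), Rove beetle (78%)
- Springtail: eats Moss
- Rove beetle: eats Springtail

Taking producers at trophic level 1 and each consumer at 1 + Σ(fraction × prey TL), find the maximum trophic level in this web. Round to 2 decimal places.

4.09

Springtail: 1 + 1 = 2
Rove beetle: 1 + 2 = 3
Wolf spider: 1 + (0.22×2 + 0.78×3) = 3.78
Shrew: 1 + (0.88×3 + 0.12×3.78) = 4.0936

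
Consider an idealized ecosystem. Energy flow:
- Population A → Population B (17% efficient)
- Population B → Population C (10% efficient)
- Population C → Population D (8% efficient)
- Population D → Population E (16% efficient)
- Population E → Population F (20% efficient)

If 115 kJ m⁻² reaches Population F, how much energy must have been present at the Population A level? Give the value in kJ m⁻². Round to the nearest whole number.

2642463 kJ m⁻²

Cumulative transfer efficiency: 0.17 × 0.1 × 0.08 × 0.16 × 0.2 = 0.00004352
Population A energy = 115 / 0.00004352 = 2642463 kJ m⁻²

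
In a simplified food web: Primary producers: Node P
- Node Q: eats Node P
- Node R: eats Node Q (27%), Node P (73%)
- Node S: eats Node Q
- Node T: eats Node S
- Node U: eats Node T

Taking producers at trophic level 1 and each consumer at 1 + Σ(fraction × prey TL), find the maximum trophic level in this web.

Node Q: 1 + 1 = 2
Node R: 1 + (0.27×2 + 0.73×1) = 2.27
Node S: 1 + 2 = 3
Node T: 1 + 3 = 4
Node U: 1 + 4 = 5

5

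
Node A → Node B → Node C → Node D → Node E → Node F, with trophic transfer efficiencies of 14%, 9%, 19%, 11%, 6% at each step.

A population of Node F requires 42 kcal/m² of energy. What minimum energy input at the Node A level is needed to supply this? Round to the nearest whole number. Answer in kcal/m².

2658161 kcal/m²

Cumulative transfer efficiency: 0.14 × 0.09 × 0.19 × 0.11 × 0.06 = 0.0000158004
Node A energy = 42 / 0.0000158004 = 2658161 kcal/m²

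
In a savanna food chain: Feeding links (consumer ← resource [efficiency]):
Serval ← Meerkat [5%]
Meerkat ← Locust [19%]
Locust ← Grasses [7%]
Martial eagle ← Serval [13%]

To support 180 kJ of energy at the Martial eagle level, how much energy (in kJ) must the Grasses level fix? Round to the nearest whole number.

2082128 kJ

Cumulative transfer efficiency: 0.07 × 0.19 × 0.05 × 0.13 = 0.00008645
Grasses energy = 180 / 0.00008645 = 2082128 kJ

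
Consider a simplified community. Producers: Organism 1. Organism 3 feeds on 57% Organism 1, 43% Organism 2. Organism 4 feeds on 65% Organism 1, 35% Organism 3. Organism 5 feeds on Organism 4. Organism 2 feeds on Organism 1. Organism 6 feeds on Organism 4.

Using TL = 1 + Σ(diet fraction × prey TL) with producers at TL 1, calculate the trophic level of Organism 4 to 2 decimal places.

2.50

Organism 2: 1 + 1 = 2
Organism 3: 1 + (0.57×1 + 0.43×2) = 2.43
Organism 4: 1 + (0.65×1 + 0.35×2.43) = 2.5005
Organism 5: 1 + 2.5005 = 3.5005
Organism 6: 1 + 2.5005 = 3.5005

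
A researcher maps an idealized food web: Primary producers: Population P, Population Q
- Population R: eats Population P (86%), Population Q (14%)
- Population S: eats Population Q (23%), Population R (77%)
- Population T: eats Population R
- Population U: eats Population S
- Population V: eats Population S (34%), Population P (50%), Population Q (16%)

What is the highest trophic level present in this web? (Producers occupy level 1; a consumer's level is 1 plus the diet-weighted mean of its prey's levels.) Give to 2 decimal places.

3.77

Population R: 1 + (0.86×1 + 0.14×1) = 2
Population S: 1 + (0.23×1 + 0.77×2) = 2.77
Population T: 1 + 2 = 3
Population U: 1 + 2.77 = 3.77
Population V: 1 + (0.34×2.77 + 0.5×1 + 0.16×1) = 2.6018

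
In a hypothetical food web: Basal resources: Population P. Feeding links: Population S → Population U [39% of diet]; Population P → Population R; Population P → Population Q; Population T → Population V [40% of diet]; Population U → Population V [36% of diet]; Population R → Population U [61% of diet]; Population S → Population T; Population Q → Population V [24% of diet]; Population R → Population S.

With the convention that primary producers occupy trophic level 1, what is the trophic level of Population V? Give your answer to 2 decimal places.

4.30

Population Q: 1 + 1 = 2
Population R: 1 + 1 = 2
Population S: 1 + 2 = 3
Population T: 1 + 3 = 4
Population U: 1 + (0.39×3 + 0.61×2) = 3.39
Population V: 1 + (0.36×3.39 + 0.24×2 + 0.4×4) = 4.3004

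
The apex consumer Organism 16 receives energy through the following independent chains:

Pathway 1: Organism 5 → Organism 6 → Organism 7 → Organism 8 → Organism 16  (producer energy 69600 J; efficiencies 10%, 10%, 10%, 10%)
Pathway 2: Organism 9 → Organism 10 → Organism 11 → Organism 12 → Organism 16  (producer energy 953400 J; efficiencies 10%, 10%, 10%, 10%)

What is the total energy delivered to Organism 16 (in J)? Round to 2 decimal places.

Pathway 1: 69600 × 0.1 × 0.1 × 0.1 × 0.1 = 6.96 J
Pathway 2: 953400 × 0.1 × 0.1 × 0.1 × 0.1 = 95.34 J
Total at Organism 16: 6.96 + 95.34 = 102.3 J

102.30 J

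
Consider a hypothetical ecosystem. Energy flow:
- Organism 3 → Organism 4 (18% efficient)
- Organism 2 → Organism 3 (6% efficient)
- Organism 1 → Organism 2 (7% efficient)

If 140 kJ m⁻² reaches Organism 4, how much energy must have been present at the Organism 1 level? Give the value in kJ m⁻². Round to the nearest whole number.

Cumulative transfer efficiency: 0.07 × 0.06 × 0.18 = 0.000756
Organism 1 energy = 140 / 0.000756 = 185185 kJ m⁻²

185185 kJ m⁻²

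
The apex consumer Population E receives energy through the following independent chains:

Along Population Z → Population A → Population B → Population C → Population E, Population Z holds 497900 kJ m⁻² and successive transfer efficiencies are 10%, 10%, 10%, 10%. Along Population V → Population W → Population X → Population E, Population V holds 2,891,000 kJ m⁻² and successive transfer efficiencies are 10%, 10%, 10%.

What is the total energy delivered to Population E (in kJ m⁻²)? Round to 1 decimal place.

2940.8 kJ m⁻²

Via Population Z: 497900 × 0.1 × 0.1 × 0.1 × 0.1 = 49.79 kJ m⁻²
Via Population V: 2891000 × 0.1 × 0.1 × 0.1 = 2891 kJ m⁻²
Total at Population E: 49.79 + 2891 = 2940.79 kJ m⁻²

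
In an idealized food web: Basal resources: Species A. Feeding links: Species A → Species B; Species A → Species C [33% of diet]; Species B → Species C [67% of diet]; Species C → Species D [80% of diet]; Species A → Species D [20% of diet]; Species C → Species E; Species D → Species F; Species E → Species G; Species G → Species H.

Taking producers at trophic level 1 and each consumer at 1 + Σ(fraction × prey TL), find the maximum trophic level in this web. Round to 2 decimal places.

5.67

Species B: 1 + 1 = 2
Species C: 1 + (0.33×1 + 0.67×2) = 2.67
Species D: 1 + (0.8×2.67 + 0.2×1) = 3.336
Species E: 1 + 2.67 = 3.67
Species F: 1 + 3.336 = 4.336
Species G: 1 + 3.67 = 4.67
Species H: 1 + 4.67 = 5.67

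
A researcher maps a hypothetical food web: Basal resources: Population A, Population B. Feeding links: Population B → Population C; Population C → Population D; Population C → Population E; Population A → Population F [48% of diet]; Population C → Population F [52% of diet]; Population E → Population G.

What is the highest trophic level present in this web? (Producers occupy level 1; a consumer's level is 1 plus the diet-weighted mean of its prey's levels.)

Population C: 1 + 1 = 2
Population D: 1 + 2 = 3
Population E: 1 + 2 = 3
Population F: 1 + (0.48×1 + 0.52×2) = 2.52
Population G: 1 + 3 = 4

4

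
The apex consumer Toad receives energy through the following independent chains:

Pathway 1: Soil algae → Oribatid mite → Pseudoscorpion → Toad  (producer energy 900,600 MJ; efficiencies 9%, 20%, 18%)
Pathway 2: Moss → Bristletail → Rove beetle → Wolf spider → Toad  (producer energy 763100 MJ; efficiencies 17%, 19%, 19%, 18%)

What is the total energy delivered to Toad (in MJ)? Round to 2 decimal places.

3760.91 MJ

Pathway 1: 900600 × 0.09 × 0.2 × 0.18 = 2917.944 MJ
Pathway 2: 763100 × 0.17 × 0.19 × 0.19 × 0.18 = 842.966046 MJ
Total at Toad: 2917.944 + 842.966046 = 3760.910046 MJ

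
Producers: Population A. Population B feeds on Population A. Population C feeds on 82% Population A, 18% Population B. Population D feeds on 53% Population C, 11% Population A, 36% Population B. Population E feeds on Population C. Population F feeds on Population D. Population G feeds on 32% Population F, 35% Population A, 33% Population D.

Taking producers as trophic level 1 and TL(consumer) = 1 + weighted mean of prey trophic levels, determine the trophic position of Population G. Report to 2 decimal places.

Population B: 1 + 1 = 2
Population C: 1 + (0.82×1 + 0.18×2) = 2.18
Population D: 1 + (0.53×2.18 + 0.11×1 + 0.36×2) = 2.9854
Population E: 1 + 2.18 = 3.18
Population F: 1 + 2.9854 = 3.9854
Population G: 1 + (0.32×3.9854 + 0.35×1 + 0.33×2.9854) = 3.61051

3.61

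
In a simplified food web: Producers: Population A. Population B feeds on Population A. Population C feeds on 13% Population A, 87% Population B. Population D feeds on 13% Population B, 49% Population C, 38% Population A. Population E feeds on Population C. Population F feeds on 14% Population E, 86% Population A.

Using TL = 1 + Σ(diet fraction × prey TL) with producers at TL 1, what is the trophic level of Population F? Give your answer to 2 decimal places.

2.40

Population B: 1 + 1 = 2
Population C: 1 + (0.13×1 + 0.87×2) = 2.87
Population D: 1 + (0.13×2 + 0.49×2.87 + 0.38×1) = 3.0463
Population E: 1 + 2.87 = 3.87
Population F: 1 + (0.14×3.87 + 0.86×1) = 2.4018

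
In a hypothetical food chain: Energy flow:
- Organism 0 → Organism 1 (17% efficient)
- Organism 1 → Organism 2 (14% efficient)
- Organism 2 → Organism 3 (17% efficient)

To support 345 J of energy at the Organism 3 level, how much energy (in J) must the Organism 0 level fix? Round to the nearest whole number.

85269 J

Cumulative transfer efficiency: 0.17 × 0.14 × 0.17 = 0.004046
Organism 0 energy = 345 / 0.004046 = 85269 J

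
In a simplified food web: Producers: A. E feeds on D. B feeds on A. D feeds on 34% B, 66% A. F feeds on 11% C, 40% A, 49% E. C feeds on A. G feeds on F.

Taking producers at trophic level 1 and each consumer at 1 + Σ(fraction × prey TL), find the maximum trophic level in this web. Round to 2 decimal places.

B: 1 + 1 = 2
C: 1 + 1 = 2
D: 1 + (0.34×2 + 0.66×1) = 2.34
E: 1 + 2.34 = 3.34
F: 1 + (0.11×2 + 0.4×1 + 0.49×3.34) = 3.2566
G: 1 + 3.2566 = 4.2566

4.26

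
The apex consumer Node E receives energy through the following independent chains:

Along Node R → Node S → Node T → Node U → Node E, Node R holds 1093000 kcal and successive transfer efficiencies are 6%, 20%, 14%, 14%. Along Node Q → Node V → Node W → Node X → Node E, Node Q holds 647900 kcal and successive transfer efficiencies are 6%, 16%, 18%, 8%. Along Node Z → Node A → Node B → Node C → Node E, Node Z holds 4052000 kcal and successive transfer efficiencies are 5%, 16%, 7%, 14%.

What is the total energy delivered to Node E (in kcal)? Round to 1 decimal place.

Via Node R: 1093000 × 0.06 × 0.2 × 0.14 × 0.14 = 257.0736 kcal
Via Node Q: 647900 × 0.06 × 0.16 × 0.18 × 0.08 = 89.565696 kcal
Via Node Z: 4052000 × 0.05 × 0.16 × 0.07 × 0.14 = 317.6768 kcal
Total at Node E: 257.0736 + 89.565696 + 317.6768 = 664.316096 kcal

664.3 kcal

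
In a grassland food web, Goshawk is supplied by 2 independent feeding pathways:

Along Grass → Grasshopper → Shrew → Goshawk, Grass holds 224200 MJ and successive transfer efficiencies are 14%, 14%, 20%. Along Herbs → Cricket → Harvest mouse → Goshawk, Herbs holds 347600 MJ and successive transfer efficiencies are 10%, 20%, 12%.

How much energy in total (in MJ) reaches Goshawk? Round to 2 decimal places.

1713.10 MJ

Via Grass: 224200 × 0.14 × 0.14 × 0.2 = 878.864 MJ
Via Herbs: 347600 × 0.1 × 0.2 × 0.12 = 834.24 MJ
Total at Goshawk: 878.864 + 834.24 = 1713.104 MJ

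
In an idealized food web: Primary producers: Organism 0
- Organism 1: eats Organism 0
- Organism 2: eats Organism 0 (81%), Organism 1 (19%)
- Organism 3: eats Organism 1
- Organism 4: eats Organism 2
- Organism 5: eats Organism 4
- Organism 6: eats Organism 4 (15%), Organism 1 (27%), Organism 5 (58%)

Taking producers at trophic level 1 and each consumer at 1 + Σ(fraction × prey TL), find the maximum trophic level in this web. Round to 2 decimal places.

Organism 1: 1 + 1 = 2
Organism 2: 1 + (0.81×1 + 0.19×2) = 2.19
Organism 3: 1 + 2 = 3
Organism 4: 1 + 2.19 = 3.19
Organism 5: 1 + 3.19 = 4.19
Organism 6: 1 + (0.15×3.19 + 0.27×2 + 0.58×4.19) = 4.4487

4.45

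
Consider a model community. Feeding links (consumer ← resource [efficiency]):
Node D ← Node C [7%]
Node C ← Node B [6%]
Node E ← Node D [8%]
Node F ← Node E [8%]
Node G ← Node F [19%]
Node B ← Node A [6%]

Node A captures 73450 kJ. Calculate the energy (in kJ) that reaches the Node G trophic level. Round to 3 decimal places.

Node B: 73450 × 0.06 = 4407 kJ
Node C: 4407 × 0.06 = 264.42 kJ
Node D: 264.42 × 0.07 = 18.5094 kJ
Node E: 18.5094 × 0.08 = 1.480752 kJ
Node F: 1.480752 × 0.08 = 0.11846016 kJ
Node G: 0.11846016 × 0.19 = 0.0225074304 kJ

0.023 kJ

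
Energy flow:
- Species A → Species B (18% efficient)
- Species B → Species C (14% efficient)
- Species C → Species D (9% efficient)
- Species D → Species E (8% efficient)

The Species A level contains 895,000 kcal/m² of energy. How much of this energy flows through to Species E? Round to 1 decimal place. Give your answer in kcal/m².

162.4 kcal/m²

Species B: 895000 × 0.18 = 161100 kcal/m²
Species C: 161100 × 0.14 = 22554 kcal/m²
Species D: 22554 × 0.09 = 2029.86 kcal/m²
Species E: 2029.86 × 0.08 = 162.3888 kcal/m²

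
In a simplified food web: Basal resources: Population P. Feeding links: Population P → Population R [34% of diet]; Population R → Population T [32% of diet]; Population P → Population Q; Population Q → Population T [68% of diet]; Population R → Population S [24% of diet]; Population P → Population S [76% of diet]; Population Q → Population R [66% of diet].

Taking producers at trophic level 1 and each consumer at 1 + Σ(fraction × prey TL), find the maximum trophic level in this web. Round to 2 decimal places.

3.21

Population Q: 1 + 1 = 2
Population R: 1 + (0.34×1 + 0.66×2) = 2.66
Population S: 1 + (0.24×2.66 + 0.76×1) = 2.3984
Population T: 1 + (0.68×2 + 0.32×2.66) = 3.2112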